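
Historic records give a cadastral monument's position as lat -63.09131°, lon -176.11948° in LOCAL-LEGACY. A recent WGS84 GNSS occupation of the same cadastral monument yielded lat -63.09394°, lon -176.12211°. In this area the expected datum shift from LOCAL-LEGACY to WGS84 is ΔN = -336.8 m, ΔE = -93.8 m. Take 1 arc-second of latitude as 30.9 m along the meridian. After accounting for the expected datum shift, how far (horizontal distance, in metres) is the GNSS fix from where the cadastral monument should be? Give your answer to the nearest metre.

Observed coordinate differences: Δφ = -0.00263°, Δλ = -0.00263°.
Converting to metres (1° lat = 111240 m, cos φ = 0.452570): observed ΔN = -292.6 m, observed ΔE = -132.4 m.
Subtracting the expected shift leaves a residual of -292.6 − (-336.8) = 44.2 m north and -132.4 − (-93.8) = -38.6 m east.
Residual distance = √(44.2² + (-38.6)²) = 58.7 m.

59 m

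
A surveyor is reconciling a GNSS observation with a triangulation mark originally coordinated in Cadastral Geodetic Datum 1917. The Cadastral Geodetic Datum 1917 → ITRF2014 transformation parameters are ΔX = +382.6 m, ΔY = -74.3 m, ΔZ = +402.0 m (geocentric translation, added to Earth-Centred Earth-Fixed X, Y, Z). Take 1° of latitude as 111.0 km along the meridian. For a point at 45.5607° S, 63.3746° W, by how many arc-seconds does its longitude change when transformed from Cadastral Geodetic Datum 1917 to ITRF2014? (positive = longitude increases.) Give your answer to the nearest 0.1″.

Δλ = 14.3″

sin φ = -0.713993, cos φ = 0.700153, sin λ = -0.893956, cos λ = 0.448155.
East component: ΔE = −sin λ·ΔX + cos λ·ΔY = −(-0.893956)(382.6) + (0.448155)(-74.3) = 308.73 m.
1° of latitude spans 111000 m; at latitude φ, 1° of longitude spans that × cos φ = 77717.0 m, so Δλ = 308.73 / 77717.0 × 3600 = 14.301″.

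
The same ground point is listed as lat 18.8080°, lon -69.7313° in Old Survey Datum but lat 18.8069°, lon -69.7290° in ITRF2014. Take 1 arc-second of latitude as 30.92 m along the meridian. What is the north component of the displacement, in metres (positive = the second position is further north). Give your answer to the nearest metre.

Δφ = 18.8069° − 18.8080° = -0.0011°; Δλ = -69.7290° − -69.7313° = +0.0023°.
1° of latitude = 3600 × 30.92 = 111312 m.
ΔN = Δφ × 111312 = -122.4 m; ΔE = Δλ × 111312 × cos(18.8080°) = +0.0023 × 111312 × 0.946604 = 242.3 m.

ΔN = -122 m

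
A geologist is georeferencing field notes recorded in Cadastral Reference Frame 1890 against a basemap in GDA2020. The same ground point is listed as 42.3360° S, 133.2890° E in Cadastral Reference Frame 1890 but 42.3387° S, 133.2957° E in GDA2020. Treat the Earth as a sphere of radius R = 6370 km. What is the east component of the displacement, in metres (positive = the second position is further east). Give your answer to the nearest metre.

ΔE = 551 m

Δφ = -42.3387° − -42.3360° = -0.0027°; Δλ = 133.2957° − 133.2890° = +0.0067°.
1° along a meridian = πR/180 = 111177 m.
ΔN = Δφ × 111177 = -300.2 m; ΔE = Δλ × 111177 × cos(-42.3360°) = +0.0067 × 111177 × 0.739208 = 550.6 m.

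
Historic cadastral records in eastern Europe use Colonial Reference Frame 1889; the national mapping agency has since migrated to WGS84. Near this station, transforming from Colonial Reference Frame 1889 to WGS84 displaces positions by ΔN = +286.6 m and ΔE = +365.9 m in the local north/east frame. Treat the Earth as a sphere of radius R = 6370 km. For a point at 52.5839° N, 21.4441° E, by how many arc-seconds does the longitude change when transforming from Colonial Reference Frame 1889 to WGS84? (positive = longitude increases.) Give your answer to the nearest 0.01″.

At latitude 52.5839°, cos φ = 0.607599.
One radian of longitude at latitude φ spans R cos φ, so Δλ = ΔE / (R cos φ) = 365.9 / (6370000 × 0.607599) = 9.4538e-05 rad = 19.500″.

Δλ = 19.50″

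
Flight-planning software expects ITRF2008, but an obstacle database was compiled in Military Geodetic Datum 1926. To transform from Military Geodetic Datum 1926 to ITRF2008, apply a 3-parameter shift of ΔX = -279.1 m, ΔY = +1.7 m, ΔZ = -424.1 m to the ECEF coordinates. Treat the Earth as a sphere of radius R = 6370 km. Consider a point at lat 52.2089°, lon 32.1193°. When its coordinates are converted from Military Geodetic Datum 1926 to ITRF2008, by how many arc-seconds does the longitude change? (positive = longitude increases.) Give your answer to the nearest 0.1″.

Δλ = 7.9″

sin φ = 0.790250, cos φ = 0.612784, sin λ = 0.531684, cos λ = 0.846943.
East component: ΔE = −sin λ·ΔX + cos λ·ΔY = −(0.531684)(-279.1) + (0.846943)(1.7) = 149.83 m.
1° of latitude spans πR/180 = 111177 m; at latitude φ, 1° of longitude spans that × cos φ = 68127.8 m, so Δλ = 149.83 / 68127.8 × 3600 = 7.917″.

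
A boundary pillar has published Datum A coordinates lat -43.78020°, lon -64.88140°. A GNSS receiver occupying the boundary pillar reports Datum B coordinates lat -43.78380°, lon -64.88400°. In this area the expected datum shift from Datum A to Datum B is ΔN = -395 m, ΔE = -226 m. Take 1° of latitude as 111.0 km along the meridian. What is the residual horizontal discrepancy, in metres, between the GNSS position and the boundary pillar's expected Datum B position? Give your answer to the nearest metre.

18 m

Observed coordinate differences: Δφ = -0.00360°, Δλ = -0.00260°.
Converting to metres (1° lat = 111000 m, cos φ = 0.721999): observed ΔN = -399.6 m, observed ΔE = -208.4 m.
Subtracting the expected shift leaves a residual of -399.6 − (-395) = -4.6 m north and -208.4 − (-226) = 17.6 m east.
Residual distance = √((-4.6)² + 17.6²) = 18.2 m.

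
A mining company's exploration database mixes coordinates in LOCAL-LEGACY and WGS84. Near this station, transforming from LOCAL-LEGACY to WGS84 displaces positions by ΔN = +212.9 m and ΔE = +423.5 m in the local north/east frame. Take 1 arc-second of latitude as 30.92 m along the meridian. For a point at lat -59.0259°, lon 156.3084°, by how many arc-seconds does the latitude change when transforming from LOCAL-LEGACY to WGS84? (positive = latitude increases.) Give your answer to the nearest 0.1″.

1″ of latitude = 30.92 m, so Δφ = 212.9 / 30.92 = 6.886″.

Δφ = 6.9″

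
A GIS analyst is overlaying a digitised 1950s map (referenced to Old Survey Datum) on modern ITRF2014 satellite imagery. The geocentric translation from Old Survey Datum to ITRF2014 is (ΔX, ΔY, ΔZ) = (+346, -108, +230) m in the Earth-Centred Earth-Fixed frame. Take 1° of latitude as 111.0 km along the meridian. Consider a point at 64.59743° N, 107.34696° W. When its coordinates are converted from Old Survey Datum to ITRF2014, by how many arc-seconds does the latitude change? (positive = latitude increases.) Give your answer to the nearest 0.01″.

sin φ = 0.903316, cos φ = 0.428976, sin λ = -0.954517, cos λ = -0.298157.
North component: ΔN = −sin φ cos λ·ΔX − sin φ sin λ·ΔY + cos φ·ΔZ = −(0.903316)(-0.298157)(346) − (0.903316)(-0.954517)(-108) + (0.428976)(230) = 98.73 m.
1° of latitude spans 111000 m, so Δφ = 98.73 / 111000 × 3600 = 3.202″.

Δφ = 3.20″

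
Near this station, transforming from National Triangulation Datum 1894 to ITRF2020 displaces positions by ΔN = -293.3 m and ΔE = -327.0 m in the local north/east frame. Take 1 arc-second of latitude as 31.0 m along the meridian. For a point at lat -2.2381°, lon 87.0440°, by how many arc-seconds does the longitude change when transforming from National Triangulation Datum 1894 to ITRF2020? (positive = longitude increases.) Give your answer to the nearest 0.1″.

At latitude -2.2381°, cos φ = 0.999237.
1″ of longitude at this latitude = 31.00 × cos φ = 30.9764 m, so Δλ = -327.0 / 30.9764 = -10.556″.

Δλ = -10.6″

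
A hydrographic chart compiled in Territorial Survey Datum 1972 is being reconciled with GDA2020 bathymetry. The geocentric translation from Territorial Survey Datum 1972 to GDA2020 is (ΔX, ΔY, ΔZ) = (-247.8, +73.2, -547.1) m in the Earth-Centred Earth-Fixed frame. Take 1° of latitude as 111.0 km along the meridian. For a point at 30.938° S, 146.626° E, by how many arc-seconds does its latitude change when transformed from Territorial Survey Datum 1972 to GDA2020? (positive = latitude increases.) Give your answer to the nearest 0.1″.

sin φ = -0.514110, cos φ = 0.857724, sin λ = 0.550102, cos λ = -0.835098.
North component: ΔN = −sin φ cos λ·ΔX − sin φ sin λ·ΔY + cos φ·ΔZ = −(-0.514110)(-0.835098)(-247.8) − (-0.514110)(0.550102)(73.2) + (0.857724)(-547.1) = -342.17 m.
1° of latitude spans 111000 m, so Δφ = -342.17 / 111000 × 3600 = -11.097″.

Δφ = -11.1″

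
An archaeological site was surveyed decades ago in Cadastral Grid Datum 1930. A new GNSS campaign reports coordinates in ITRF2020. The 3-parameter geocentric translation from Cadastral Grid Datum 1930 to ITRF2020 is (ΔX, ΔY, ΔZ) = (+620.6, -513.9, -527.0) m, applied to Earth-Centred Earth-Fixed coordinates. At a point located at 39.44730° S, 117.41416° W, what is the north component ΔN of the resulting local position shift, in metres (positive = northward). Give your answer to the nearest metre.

ΔN = -299 m

At φ = -39.44730°, λ = -117.41416°: sin φ = -0.635368, cos φ = 0.772209, sin λ = -0.887702, cos λ = -0.460419.
ΔN = −sin φ cos λ·ΔX − sin φ sin λ·ΔY + cos φ·ΔZ = −(-0.635368)(-0.460419)(620.6) − (-0.635368)(-0.887702)(-513.9) + (0.772209)(-527.0) = -298.65 m.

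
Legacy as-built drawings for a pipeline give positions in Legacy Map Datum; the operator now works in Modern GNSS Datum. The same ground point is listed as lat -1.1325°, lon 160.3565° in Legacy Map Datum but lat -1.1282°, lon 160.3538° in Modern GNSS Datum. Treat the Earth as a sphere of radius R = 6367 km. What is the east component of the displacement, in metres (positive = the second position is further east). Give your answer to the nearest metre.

ΔE = -300 m

Δφ = -1.1282° − -1.1325° = +0.0043°; Δλ = 160.3538° − 160.3565° = -0.0027°.
1° along a meridian = πR/180 = 111125 m.
ΔN = Δφ × 111125 = 477.8 m; ΔE = Δλ × 111125 × cos(-1.1325°) = -0.0027 × 111125 × 0.999805 = -300.0 m.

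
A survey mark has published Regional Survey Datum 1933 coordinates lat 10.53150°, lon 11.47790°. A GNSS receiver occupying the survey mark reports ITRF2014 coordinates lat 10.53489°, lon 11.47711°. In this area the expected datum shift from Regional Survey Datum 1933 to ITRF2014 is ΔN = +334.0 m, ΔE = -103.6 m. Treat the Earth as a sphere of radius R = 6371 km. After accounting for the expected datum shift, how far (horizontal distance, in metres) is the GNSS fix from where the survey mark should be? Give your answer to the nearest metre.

46 m

Observed coordinate differences: Δφ = +0.00339°, Δλ = -0.00079°.
Converting to metres (1° lat = 111195 m, cos φ = 0.983155): observed ΔN = 377.0 m, observed ΔE = -86.4 m.
Subtracting the expected shift leaves a residual of 377.0 − (334.0) = 43.0 m north and -86.4 − (-103.6) = 17.2 m east.
Residual distance = √(43.0² + 17.2²) = 46.3 m.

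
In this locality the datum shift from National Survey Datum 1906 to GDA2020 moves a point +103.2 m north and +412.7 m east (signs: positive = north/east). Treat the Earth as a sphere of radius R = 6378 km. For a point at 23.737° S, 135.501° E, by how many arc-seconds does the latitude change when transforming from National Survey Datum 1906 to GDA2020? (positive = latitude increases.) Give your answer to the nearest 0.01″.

Δφ = 3.34″

On a sphere of radius R, 1 rad of latitude = R, so Δφ = ΔN / R = 103.2 / 6378000 = 1.6181e-05 rad = 3.337″.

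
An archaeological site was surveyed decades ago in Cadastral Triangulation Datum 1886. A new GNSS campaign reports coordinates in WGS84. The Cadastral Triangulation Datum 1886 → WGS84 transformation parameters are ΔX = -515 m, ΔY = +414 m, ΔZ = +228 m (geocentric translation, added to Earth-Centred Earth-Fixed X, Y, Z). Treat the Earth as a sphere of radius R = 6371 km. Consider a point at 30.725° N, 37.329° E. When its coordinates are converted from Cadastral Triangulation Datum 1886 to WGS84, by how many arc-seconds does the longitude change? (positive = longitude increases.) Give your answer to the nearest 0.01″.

sin φ = 0.510918, cos φ = 0.859629, sin λ = 0.606391, cos λ = 0.795167.
East component: ΔE = −sin λ·ΔX + cos λ·ΔY = −(0.606391)(-515) + (0.795167)(414) = 641.49 m.
1° of latitude spans πR/180 = 111195 m; at latitude φ, 1° of longitude spans that × cos φ = 95586.4 m, so Δλ = 641.49 / 95586.4 × 3600 = 24.160″.

Δλ = 24.16″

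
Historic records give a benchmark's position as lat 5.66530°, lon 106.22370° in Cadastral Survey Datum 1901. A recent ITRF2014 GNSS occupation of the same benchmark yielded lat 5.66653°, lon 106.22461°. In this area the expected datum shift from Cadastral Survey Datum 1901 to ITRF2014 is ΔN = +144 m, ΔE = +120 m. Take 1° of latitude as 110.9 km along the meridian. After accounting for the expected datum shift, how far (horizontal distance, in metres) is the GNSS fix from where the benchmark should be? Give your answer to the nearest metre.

Observed coordinate differences: Δφ = +0.00123°, Δλ = +0.00091°.
Converting to metres (1° lat = 110900 m, cos φ = 0.995116): observed ΔN = 136.4 m, observed ΔE = 100.4 m.
Subtracting the expected shift leaves a residual of 136.4 − (144) = -7.6 m north and 100.4 − (120) = -19.6 m east.
Residual distance = √((-7.6)² + (-19.6)²) = 21.0 m.

21 m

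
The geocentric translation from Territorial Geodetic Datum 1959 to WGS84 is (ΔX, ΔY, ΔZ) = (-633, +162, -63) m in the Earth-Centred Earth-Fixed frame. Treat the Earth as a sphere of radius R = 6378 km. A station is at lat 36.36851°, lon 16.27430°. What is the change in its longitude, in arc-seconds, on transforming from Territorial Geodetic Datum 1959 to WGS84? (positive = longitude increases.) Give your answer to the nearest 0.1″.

sin φ = 0.592976, cos φ = 0.805220, sin λ = 0.280236, cos λ = 0.959931.
East component: ΔE = −sin λ·ΔX + cos λ·ΔY = −(0.280236)(-633) + (0.959931)(162) = 332.90 m.
1° of latitude spans πR/180 = 111317 m; at latitude φ, 1° of longitude spans that × cos φ = 89634.7 m, so Δλ = 332.90 / 89634.7 × 3600 = 13.370″.

Δλ = 13.4″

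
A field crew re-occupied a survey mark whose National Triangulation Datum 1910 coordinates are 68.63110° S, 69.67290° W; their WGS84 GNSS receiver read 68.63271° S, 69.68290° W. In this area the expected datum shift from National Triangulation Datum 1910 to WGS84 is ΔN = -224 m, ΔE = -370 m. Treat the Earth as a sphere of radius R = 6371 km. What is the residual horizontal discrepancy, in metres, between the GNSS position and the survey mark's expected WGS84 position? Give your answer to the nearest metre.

Observed coordinate differences: Δφ = -0.00161°, Δλ = -0.01000°.
Converting to metres (1° lat = 111195 m, cos φ = 0.364371): observed ΔN = -179.0 m, observed ΔE = -405.2 m.
Subtracting the expected shift leaves a residual of -179.0 − (-224) = 45.0 m north and -405.2 − (-370) = -35.2 m east.
Residual distance = √(45.0² + (-35.2)²) = 57.1 m.

57 m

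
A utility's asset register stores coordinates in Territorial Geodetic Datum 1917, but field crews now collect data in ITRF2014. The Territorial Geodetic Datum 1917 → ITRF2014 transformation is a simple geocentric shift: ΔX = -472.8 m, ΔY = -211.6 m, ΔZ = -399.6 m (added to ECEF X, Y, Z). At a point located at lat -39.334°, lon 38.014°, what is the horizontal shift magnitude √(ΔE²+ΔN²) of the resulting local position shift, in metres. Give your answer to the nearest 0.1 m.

640.0 m

The local east axis at (φ, λ) is (−sin λ, cos λ, 0), so ΔE = −sin(38.014°)·(-472.8) + cos(38.014°)·(-211.6) = 124.46 m.
The local north axis is (−sin φ cos λ, −sin φ sin λ, cos φ), giving ΔN = -236.106 − 82.599 − 309.076 = -627.78 m.
Horizontal magnitude = √(ΔE² + ΔN²) = √(124.46² + (-627.78)²) = 640.00 m.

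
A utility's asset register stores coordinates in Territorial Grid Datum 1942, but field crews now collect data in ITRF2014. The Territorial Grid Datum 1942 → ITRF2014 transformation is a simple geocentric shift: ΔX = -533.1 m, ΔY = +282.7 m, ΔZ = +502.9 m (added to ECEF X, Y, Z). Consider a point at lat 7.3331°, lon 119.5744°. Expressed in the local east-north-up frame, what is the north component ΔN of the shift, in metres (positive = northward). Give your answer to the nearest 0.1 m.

The local north axis is (−sin φ cos λ, −sin φ sin λ, cos φ), giving ΔN = -33.583 − 31.382 + 498.787 = 433.82 m.

ΔN = 433.8 m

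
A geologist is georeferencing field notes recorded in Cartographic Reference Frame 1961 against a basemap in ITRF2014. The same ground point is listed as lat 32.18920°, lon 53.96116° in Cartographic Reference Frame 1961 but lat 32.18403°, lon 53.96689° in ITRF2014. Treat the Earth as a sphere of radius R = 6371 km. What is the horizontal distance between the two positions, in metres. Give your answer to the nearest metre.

Δφ = 32.18403° − 32.18920° = -0.00517°; Δλ = 53.96689° − 53.96116° = +0.00573°.
1° along a meridian = πR/180 = 111195 m.
ΔN = Δφ × 111195 = -574.9 m; ΔE = Δλ × 111195 × cos(32.18920°) = +0.00573 × 111195 × 0.846294 = 539.2 m.
Distance = √(ΔE² + ΔN²) = √(539.2² + (-574.9)²) = 788.2 m.

788 m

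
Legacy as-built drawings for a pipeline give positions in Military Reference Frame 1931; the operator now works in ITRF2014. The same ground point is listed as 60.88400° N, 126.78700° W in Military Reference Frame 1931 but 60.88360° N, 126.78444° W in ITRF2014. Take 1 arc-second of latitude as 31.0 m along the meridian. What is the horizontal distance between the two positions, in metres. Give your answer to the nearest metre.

Δφ = 60.88360° − 60.88400° = -0.00040°; Δλ = -126.78444° − -126.78700° = +0.00256°.
1° of latitude = 3600 × 31.00 = 111600 m.
ΔN = Δφ × 111600 = -44.6 m; ΔE = Δλ × 111600 × cos(60.88400°) = +0.00256 × 111600 × 0.486579 = 139.0 m.
Distance = √(ΔE² + ΔN²) = √(139.0² + (-44.6)²) = 146.0 m.

146 m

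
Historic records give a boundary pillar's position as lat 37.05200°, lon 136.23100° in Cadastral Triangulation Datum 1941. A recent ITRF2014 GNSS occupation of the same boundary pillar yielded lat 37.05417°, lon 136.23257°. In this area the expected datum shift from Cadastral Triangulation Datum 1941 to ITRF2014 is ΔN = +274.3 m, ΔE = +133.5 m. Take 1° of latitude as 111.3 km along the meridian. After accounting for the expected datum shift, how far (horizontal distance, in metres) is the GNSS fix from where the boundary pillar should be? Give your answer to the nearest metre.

33 m

Observed coordinate differences: Δφ = +0.00217°, Δλ = +0.00157°.
Converting to metres (1° lat = 111300 m, cos φ = 0.798089): observed ΔN = 241.5 m, observed ΔE = 139.5 m.
Subtracting the expected shift leaves a residual of 241.5 − (274.3) = -32.8 m north and 139.5 − (133.5) = 6.0 m east.
Residual distance = √((-32.8)² + 6.0²) = 33.3 m.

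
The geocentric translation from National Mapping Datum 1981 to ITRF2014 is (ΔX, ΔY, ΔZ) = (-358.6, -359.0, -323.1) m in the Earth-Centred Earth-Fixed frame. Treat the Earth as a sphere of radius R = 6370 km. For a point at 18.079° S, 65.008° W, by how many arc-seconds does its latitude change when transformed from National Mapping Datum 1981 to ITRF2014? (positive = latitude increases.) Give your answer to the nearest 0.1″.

sin φ = -0.310328, cos φ = 0.950630, sin λ = -0.906367, cos λ = 0.422492.
North component: ΔN = −sin φ cos λ·ΔX − sin φ sin λ·ΔY + cos φ·ΔZ = −(-0.310328)(0.422492)(-358.6) − (-0.310328)(-0.906367)(-359.0) + (0.950630)(-323.1) = -253.19 m.
1° of latitude spans πR/180 = 111177 m, so Δφ = -253.19 / 111177 × 3600 = -8.198″.

Δφ = -8.2″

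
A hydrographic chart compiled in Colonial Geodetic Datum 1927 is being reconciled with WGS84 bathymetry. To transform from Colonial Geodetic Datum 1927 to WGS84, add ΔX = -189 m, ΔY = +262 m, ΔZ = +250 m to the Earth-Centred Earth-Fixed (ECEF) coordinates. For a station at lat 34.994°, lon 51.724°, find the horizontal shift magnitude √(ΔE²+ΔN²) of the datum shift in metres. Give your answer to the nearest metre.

At φ = 34.994°, λ = 51.724°: sin φ = 0.573491, cos φ = 0.819212, sin λ = 0.785036, cos λ = 0.619450.
ΔE = −sin λ·ΔX + cos λ·ΔY = −(0.785036)·(-189) + (0.619450)·(262) = 310.67 m.
ΔN = −sin φ cos λ·ΔX − sin φ sin λ·ΔY + cos φ·ΔZ = −(0.573491)(0.619450)(-189) − (0.573491)(0.785036)(262) + (0.819212)(250) = 153.99 m.
Horizontal magnitude = √(ΔE² + ΔN²) = √(310.67² + 153.99²) = 346.74 m.

347 m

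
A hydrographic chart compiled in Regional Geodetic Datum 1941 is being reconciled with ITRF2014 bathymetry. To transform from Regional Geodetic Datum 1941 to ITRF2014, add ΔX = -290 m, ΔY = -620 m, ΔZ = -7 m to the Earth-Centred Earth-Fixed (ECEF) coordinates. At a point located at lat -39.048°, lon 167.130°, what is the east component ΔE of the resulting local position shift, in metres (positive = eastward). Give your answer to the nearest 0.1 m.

The local east axis at (φ, λ) is (−sin λ, cos λ, 0), so ΔE = −sin(167.130°)·(-290) + cos(167.130°)·(-620) = 669.02 m.

ΔE = 669.0 m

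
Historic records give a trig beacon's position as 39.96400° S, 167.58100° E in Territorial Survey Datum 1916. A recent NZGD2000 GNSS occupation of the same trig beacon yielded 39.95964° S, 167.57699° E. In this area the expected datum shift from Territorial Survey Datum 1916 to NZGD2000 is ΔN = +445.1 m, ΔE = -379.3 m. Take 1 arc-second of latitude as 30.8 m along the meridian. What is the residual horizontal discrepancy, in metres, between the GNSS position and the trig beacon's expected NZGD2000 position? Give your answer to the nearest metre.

54 m

Observed coordinate differences: Δφ = +0.00436°, Δλ = -0.00401°.
Converting to metres (1° lat = 110880 m, cos φ = 0.766448): observed ΔN = 483.4 m, observed ΔE = -340.8 m.
Subtracting the expected shift leaves a residual of 483.4 − (445.1) = 38.3 m north and -340.8 − (-379.3) = 38.5 m east.
Residual distance = √(38.3² + 38.5²) = 54.3 m.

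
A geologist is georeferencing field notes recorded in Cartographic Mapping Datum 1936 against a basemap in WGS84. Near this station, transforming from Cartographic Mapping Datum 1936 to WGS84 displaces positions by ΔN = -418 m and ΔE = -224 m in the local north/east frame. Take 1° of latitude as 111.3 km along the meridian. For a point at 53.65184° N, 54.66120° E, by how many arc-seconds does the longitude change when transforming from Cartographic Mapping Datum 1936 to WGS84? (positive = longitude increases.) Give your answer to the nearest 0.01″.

At latitude 53.65184°, cos φ = 0.592690.
1° of longitude at this latitude = 111.3 × cos φ = 65.97 km, so Δλ = -224.0 / 65966.4 = -0.0033957° = -12.224″.

Δλ = -12.22″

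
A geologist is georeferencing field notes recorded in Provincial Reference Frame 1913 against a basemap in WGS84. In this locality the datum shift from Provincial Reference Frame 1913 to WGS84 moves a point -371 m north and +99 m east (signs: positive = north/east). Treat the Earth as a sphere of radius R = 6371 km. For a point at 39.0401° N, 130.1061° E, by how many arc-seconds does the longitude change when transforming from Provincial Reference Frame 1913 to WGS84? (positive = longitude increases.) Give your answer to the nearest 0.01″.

At latitude 39.0401°, cos φ = 0.776705.
One radian of longitude at latitude φ spans R cos φ, so Δλ = ΔE / (R cos φ) = 99.0 / (6371000 × 0.776705) = 2.0007e-05 rad = 4.127″.

Δλ = 4.13″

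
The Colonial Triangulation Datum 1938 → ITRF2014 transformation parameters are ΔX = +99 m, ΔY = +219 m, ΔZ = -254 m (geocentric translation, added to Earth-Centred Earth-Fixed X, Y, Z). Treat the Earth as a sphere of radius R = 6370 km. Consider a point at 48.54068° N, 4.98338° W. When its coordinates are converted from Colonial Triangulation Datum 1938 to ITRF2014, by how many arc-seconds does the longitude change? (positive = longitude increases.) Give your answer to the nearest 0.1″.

Δλ = 11.1″

sin φ = 0.749426, cos φ = 0.662088, sin λ = -0.086867, cos λ = 0.996220.
East component: ΔE = −sin λ·ΔX + cos λ·ΔY = −(-0.086867)(99) + (0.996220)(219) = 226.77 m.
1° of latitude spans πR/180 = 111177 m; at latitude φ, 1° of longitude spans that × cos φ = 73609.3 m, so Δλ = 226.77 / 73609.3 × 3600 = 11.091″.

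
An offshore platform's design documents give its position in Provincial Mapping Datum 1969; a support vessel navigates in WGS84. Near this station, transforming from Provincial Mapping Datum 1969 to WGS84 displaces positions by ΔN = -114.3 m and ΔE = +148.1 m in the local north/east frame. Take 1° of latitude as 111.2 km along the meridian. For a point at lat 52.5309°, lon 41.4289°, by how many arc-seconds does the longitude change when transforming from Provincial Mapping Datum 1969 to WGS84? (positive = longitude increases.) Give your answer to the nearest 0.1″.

Δλ = 7.9″

At latitude 52.5309°, cos φ = 0.608333.
1° of longitude at this latitude = 111.2 × cos φ = 67.65 km, so Δλ = 148.1 / 67646.7 = 0.0021893° = 7.882″.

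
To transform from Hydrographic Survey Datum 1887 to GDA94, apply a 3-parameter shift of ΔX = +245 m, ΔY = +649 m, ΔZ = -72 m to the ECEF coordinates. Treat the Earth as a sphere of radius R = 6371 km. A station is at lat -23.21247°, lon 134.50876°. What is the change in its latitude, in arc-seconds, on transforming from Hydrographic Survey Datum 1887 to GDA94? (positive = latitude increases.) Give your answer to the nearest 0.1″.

Δφ = 1.6″

sin φ = -0.394142, cos φ = 0.919050, sin λ = 0.713143, cos λ = -0.701018.
North component: ΔN = −sin φ cos λ·ΔX − sin φ sin λ·ΔY + cos φ·ΔZ = −(-0.394142)(-0.701018)(245) − (-0.394142)(0.713143)(649) + (0.919050)(-72) = 48.56 m.
1° of latitude spans πR/180 = 111195 m, so Δφ = 48.56 / 111195 × 3600 = 1.572″.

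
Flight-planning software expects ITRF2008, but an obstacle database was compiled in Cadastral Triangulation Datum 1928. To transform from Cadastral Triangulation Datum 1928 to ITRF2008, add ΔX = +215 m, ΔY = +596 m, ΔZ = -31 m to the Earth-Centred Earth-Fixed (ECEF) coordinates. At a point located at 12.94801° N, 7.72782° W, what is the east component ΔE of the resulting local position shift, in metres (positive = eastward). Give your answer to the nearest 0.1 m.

At φ = 12.94801°, λ = -7.72782°: sin φ = 0.224067, cos φ = 0.974574, sin λ = -0.134467, cos λ = 0.990918.
ΔE = −sin λ·ΔX + cos λ·ΔY = −(-0.134467)·(215) + (0.990918)·(596) = 619.50 m.

ΔE = 619.5 m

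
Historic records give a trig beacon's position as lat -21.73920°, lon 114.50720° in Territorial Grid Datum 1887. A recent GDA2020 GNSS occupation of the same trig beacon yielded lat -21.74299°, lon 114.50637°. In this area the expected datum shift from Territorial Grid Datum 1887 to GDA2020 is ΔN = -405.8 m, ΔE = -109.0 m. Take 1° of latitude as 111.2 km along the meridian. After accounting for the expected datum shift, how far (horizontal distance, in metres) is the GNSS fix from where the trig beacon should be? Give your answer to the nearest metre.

28 m

Observed coordinate differences: Δφ = -0.00379°, Δλ = -0.00083°.
Converting to metres (1° lat = 111200 m, cos φ = 0.928879): observed ΔN = -421.4 m, observed ΔE = -85.7 m.
Subtracting the expected shift leaves a residual of -421.4 − (-405.8) = -15.6 m north and -85.7 − (-109.0) = 23.3 m east.
Residual distance = √((-15.6)² + 23.3²) = 28.0 m.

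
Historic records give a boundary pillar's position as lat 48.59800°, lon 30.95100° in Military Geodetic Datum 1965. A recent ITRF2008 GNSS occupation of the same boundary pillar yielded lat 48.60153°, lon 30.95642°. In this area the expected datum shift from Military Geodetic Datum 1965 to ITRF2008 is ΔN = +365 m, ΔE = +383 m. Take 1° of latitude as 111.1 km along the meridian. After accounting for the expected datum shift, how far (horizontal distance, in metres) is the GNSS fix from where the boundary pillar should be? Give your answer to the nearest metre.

31 m

Observed coordinate differences: Δφ = +0.00353°, Δλ = +0.00542°.
Converting to metres (1° lat = 111100 m, cos φ = 0.661338): observed ΔN = 392.2 m, observed ΔE = 398.2 m.
Subtracting the expected shift leaves a residual of 392.2 − (365) = 27.2 m north and 398.2 − (383) = 15.2 m east.
Residual distance = √(27.2² + 15.2²) = 31.2 m.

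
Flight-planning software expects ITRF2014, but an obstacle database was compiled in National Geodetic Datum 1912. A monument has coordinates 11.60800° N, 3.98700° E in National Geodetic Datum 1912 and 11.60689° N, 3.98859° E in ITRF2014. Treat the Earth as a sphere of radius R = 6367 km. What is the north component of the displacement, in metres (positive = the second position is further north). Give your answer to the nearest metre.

Δφ = 11.60689° − 11.60800° = -0.00111°; Δλ = 3.98859° − 3.98700° = +0.00159°.
1° along a meridian = πR/180 = 111125 m.
ΔN = Δφ × 111125 = -123.3 m; ΔE = Δλ × 111125 × cos(11.60800°) = +0.00159 × 111125 × 0.979547 = 173.1 m.

ΔN = -123 m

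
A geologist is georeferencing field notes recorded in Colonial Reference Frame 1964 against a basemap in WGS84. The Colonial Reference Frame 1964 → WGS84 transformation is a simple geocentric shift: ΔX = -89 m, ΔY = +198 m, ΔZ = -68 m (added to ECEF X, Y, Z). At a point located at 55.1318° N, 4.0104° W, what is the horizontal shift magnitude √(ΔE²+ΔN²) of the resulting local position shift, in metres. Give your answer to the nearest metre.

197 m

At φ = 55.1318°, λ = -4.0104°: sin φ = 0.820469, cos φ = 0.571691, sin λ = -0.069938, cos λ = 0.997551.
ΔE = −sin λ·ΔX + cos λ·ΔY = −(-0.069938)·(-89) + (0.997551)·(198) = 191.29 m.
ΔN = −sin φ cos λ·ΔX − sin φ sin λ·ΔY + cos φ·ΔZ = −(0.820469)(0.997551)(-89) − (0.820469)(-0.069938)(198) + (0.571691)(-68) = 45.33 m.
Horizontal magnitude = √(ΔE² + ΔN²) = √(191.29² + 45.33²) = 196.59 m.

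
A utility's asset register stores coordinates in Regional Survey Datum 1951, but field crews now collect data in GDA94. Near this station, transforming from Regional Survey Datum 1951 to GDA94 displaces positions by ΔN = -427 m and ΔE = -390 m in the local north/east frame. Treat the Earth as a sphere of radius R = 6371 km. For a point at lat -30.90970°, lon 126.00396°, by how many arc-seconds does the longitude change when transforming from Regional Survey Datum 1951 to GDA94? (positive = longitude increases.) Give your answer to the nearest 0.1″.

At latitude -30.90970°, cos φ = 0.857978.
One radian of longitude at latitude φ spans R cos φ, so Δλ = ΔE / (R cos φ) = -390.0 / (6371000 × 0.857978) = -7.1348e-05 rad = -14.717″.

Δλ = -14.7″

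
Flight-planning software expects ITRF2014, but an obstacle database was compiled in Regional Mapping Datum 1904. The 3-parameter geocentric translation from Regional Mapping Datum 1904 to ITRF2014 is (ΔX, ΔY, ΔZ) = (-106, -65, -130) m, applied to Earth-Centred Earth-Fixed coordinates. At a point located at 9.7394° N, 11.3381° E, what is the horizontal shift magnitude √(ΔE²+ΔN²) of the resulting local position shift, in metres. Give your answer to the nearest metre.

The local east axis at (φ, λ) is (−sin λ, cos λ, 0), so ΔE = −sin(11.3381°)·(-106) + cos(11.3381°)·(-65) = -42.89 m.
The local north axis is (−sin φ cos λ, −sin φ sin λ, cos φ), giving ΔN = 17.582 + 2.162 − 128.126 = -108.38 m.
Horizontal magnitude = √(ΔE² + ΔN²) = √((-42.89)² + (-108.38)²) = 116.56 m.

117 m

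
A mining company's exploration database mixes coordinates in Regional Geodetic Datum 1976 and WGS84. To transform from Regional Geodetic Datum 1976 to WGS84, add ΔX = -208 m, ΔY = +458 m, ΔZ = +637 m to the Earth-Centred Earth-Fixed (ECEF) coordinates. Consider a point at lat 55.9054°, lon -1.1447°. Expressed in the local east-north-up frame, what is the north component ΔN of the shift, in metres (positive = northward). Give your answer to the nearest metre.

ΔN = 537 m

At φ = 55.9054°, λ = -1.1447°: sin φ = 0.828113, cos φ = 0.560561, sin λ = -0.019977, cos λ = 0.999800.
ΔN = −sin φ cos λ·ΔX − sin φ sin λ·ΔY + cos φ·ΔZ = −(0.828113)(0.999800)(-208) − (0.828113)(-0.019977)(458) + (0.560561)(637) = 536.87 m.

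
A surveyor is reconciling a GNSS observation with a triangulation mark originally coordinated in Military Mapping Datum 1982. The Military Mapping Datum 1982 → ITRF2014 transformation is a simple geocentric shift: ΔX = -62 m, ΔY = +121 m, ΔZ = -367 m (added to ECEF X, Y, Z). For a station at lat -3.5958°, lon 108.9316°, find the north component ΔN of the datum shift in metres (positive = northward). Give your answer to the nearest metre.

ΔN = -358 m

At φ = -3.5958°, λ = 108.9316°: sin φ = -0.062717, cos φ = 0.998031, sin λ = 0.945907, cos λ = -0.324439.
ΔN = −sin φ cos λ·ΔX − sin φ sin λ·ΔY + cos φ·ΔZ = −(-0.062717)(-0.324439)(-62) − (-0.062717)(0.945907)(121) + (0.998031)(-367) = -357.84 m.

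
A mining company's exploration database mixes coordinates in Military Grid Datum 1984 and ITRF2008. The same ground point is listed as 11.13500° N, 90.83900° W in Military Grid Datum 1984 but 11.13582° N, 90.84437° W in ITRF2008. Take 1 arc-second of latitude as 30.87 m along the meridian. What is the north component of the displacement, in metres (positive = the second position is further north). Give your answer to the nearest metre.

ΔN = 91 m

Δφ = 11.13582° − 11.13500° = +0.00082°; Δλ = -90.84437° − -90.83900° = -0.00537°.
1° of latitude = 3600 × 30.87 = 111132 m.
ΔN = Δφ × 111132 = 91.1 m; ΔE = Δλ × 111132 × cos(11.13500°) = -0.00537 × 111132 × 0.981175 = -585.5 m.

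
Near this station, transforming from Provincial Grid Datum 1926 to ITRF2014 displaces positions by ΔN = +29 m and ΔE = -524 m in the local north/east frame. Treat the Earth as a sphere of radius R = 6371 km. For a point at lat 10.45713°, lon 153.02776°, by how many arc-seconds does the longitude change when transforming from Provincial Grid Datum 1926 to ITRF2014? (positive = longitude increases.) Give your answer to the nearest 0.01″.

At latitude 10.45713°, cos φ = 0.983391.
One radian of longitude at latitude φ spans R cos φ, so Δλ = ΔE / (R cos φ) = -524.0 / (6371000 × 0.983391) = -8.3637e-05 rad = -17.251″.

Δλ = -17.25″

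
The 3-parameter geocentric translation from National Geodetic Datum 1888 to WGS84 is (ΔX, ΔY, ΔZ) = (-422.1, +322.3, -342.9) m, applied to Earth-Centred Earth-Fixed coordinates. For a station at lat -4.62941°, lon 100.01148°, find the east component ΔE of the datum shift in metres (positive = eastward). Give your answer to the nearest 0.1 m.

At φ = -4.62941°, λ = 100.01148°: sin φ = -0.080711, cos φ = 0.996738, sin λ = 0.984773, cos λ = -0.173845.
ΔE = −sin λ·ΔX + cos λ·ΔY = −(0.984773)·(-422.1) + (-0.173845)·(322.3) = 359.64 m.

ΔE = 359.6 m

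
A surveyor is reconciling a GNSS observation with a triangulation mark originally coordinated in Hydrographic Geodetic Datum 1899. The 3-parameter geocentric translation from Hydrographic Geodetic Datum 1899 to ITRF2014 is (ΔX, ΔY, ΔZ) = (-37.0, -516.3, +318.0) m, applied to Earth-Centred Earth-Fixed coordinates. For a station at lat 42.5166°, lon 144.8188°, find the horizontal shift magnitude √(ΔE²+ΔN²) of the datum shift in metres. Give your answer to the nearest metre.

The local east axis at (φ, λ) is (−sin λ, cos λ, 0), so ΔE = −sin(144.8188°)·(-37.0) + cos(144.8188°)·(-516.3) = 443.31 m.
The local north axis is (−sin φ cos λ, −sin φ sin λ, cos φ), giving ΔN = -20.437 + 201.034 + 234.392 = 414.99 m.
Horizontal magnitude = √(ΔE² + ΔN²) = √(443.31² + 414.99²) = 607.24 m.

607 m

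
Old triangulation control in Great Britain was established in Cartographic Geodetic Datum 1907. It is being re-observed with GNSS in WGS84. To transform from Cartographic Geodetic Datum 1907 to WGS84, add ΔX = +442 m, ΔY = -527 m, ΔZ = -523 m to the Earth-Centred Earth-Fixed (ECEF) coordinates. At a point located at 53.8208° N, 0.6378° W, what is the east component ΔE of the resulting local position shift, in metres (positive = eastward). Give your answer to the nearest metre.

At φ = 53.8208°, λ = -0.6378°: sin φ = 0.807175, cos φ = 0.590313, sin λ = -0.011131, cos λ = 0.999938.
ΔE = −sin λ·ΔX + cos λ·ΔY = −(-0.011131)·(442) + (0.999938)·(-527) = -522.05 m.

ΔE = -522 m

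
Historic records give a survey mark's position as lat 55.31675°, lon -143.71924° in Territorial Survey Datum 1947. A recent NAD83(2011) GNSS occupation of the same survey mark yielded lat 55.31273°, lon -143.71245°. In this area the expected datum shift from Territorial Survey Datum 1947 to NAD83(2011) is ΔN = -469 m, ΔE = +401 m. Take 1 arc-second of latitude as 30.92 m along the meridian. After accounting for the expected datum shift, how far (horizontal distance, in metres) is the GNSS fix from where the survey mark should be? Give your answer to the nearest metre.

36 m

Observed coordinate differences: Δφ = -0.00402°, Δλ = +0.00679°.
Converting to metres (1° lat = 111312 m, cos φ = 0.569039): observed ΔN = -447.5 m, observed ΔE = 430.1 m.
Subtracting the expected shift leaves a residual of -447.5 − (-469) = 21.5 m north and 430.1 − (401) = 29.1 m east.
Residual distance = √(21.5² + 29.1²) = 36.2 m.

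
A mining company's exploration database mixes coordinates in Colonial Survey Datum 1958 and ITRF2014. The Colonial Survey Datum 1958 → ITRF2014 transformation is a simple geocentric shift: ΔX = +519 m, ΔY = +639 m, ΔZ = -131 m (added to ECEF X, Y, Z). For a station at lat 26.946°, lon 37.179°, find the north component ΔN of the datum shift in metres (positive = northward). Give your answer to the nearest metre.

At φ = 26.946°, λ = 37.179°: sin φ = 0.453151, cos φ = 0.891434, sin λ = 0.604307, cos λ = 0.796751.
ΔN = −sin φ cos λ·ΔX − sin φ sin λ·ΔY + cos φ·ΔZ = −(0.453151)(0.796751)(519) − (0.453151)(0.604307)(639) + (0.891434)(-131) = -479.15 m.

ΔN = -479 m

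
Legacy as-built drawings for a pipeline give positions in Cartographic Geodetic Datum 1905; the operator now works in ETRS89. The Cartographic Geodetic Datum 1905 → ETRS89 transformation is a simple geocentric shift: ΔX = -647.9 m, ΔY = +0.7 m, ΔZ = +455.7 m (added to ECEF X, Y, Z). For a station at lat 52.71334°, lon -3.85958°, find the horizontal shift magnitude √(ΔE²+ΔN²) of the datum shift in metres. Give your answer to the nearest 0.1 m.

791.6 m

At φ = 52.71334°, λ = -3.85958°: sin φ = 0.795615, cos φ = 0.605803, sin λ = -0.067311, cos λ = 0.997732.
ΔE = −sin λ·ΔX + cos λ·ΔY = −(-0.067311)·(-647.9) + (0.997732)·(0.7) = -42.91 m.
ΔN = −sin φ cos λ·ΔX − sin φ sin λ·ΔY + cos φ·ΔZ = −(0.795615)(0.997732)(-647.9) − (0.795615)(-0.067311)(0.7) + (0.605803)(455.7) = 790.41 m.
Horizontal magnitude = √(ΔE² + ΔN²) = √((-42.91)² + 790.41²) = 791.58 m.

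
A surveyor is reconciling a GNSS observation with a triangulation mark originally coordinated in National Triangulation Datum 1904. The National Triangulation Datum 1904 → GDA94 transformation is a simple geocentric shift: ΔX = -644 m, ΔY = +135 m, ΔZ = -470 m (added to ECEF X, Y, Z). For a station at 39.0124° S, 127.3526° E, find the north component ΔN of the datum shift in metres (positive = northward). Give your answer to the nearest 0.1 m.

At φ = -39.0124°, λ = 127.3526°: sin φ = -0.629489, cos φ = 0.777010, sin λ = 0.794917, cos λ = -0.606718.
ΔN = −sin φ cos λ·ΔX − sin φ sin λ·ΔY + cos φ·ΔZ = −(-0.629489)(-0.606718)(-644) − (-0.629489)(0.794917)(135) + (0.777010)(-470) = -51.68 m.

ΔN = -51.7 m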